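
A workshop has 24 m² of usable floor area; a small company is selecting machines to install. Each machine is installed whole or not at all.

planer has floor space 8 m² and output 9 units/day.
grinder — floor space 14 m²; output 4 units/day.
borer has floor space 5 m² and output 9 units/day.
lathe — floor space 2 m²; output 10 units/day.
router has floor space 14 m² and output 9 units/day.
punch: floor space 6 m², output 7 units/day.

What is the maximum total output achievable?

This is an integer program with binary decision variables.
Allowing fractional choices, the relaxed optimum would be about 36.9, but machines are indivisible.
planer + borer + lathe: floor space 8 + 5 + 2 = 15 ≤ 24, output 9 + 9 + 10 = 28.
borer + lathe + router: floor space 5 + 2 + 14 = 21 ≤ 24, output 9 + 10 + 9 = 28.
planer + borer + lathe + punch: floor space 8 + 5 + 2 + 6 = 21 ≤ 24, output 9 + 9 + 10 + 7 = 35.
Best is planer, borer, lathe, and punch with total output 35.

35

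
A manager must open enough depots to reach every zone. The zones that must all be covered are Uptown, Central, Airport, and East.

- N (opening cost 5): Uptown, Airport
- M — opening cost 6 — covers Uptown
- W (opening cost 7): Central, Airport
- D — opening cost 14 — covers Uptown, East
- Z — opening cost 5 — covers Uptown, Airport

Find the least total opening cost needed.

21

This is an integer covering problem.
The greedy cost-per-new-zone heuristic would pick N, W, and D for 26, but a cheaper cover exists.
Choose W and D: together they cover Uptown, Central, Airport, East — every zone.
Total opening cost: 7 + 14 = 21.
No cover costs less than 21.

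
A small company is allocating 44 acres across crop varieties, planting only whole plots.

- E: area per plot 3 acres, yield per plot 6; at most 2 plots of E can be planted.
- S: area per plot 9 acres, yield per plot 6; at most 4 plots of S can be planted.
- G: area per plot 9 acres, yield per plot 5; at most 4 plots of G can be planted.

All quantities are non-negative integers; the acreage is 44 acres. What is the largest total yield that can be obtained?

36

2×E, 3×S, and 1×G: area 42 ≤ 44, yield 2·6 + 3·6 + 1·5 = 35.
2×E and 4×S: area 42 ≤ 44, yield 2·6 + 4·6 = 36.
Best is 36.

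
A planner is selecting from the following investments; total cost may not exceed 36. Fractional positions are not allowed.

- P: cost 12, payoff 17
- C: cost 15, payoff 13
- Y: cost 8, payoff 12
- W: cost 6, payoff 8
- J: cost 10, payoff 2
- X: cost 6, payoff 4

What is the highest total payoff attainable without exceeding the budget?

42

P + Y + W + J: cost 12 + 8 + 6 + 10 = 36 ≤ 36, payoff 17 + 12 + 8 + 2 = 39.
P + C + Y: cost 12 + 15 + 8 = 35 ≤ 36, payoff 17 + 13 + 12 = 42.
P + Y + W + X: cost 12 + 8 + 6 + 6 = 32 ≤ 36, payoff 17 + 12 + 8 + 4 = 41.
Best is P, C, and Y with total payoff 42.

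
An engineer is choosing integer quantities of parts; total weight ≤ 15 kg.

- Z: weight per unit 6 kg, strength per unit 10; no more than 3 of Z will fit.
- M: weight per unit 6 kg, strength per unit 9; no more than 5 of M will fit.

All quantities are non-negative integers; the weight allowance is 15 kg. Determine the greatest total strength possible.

20

2×Z: weight 12 ≤ 15, strength 2·10 = 20.
1×Z and 1×M: weight 12 ≤ 15, strength 1·10 + 1·9 = 19.
Best is 20.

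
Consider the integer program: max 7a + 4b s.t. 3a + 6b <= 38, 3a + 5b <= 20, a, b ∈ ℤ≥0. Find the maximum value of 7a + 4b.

(a,b)=(6,0): 3·6+6·0=18≤38, 3·6+5·0=18≤20, objective 42.
(a,b)=(5,1): 3·5+6·1=21≤38, 3·5+5·1=20≤20, objective 39.
(a,b)=(5,0): 3·5+6·0=15≤38, 3·5+5·0=15≤20, objective 35.
No feasible integer point exceeds 42.

42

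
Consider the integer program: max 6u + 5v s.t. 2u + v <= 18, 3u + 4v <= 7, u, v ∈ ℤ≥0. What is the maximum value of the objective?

12

(u,v)=(2,0): 2·2+1·0=4≤18, 3·2+4·0=6≤7, objective 12.
(u,v)=(1,1): 2·1+1·1=3≤18, 3·1+4·1=7≤7, objective 11.
Maximum is 12 at (u,v)=(2,0).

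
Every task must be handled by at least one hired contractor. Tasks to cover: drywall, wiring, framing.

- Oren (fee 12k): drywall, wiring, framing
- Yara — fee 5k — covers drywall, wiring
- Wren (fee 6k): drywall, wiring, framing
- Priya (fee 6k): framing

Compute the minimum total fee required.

This is an integer covering problem.
Wren alone covers drywall, wiring, framing — every task.
Total fee: 6.
No cover costs less than 6.

6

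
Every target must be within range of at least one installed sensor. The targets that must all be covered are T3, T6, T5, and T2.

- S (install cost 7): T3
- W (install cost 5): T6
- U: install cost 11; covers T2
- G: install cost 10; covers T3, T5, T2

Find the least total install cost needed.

Choose W and G: together they cover T3, T6, T5, T2 — every target.
Total install cost: 5 + 10 = 15.
No cover costs less than 15.

15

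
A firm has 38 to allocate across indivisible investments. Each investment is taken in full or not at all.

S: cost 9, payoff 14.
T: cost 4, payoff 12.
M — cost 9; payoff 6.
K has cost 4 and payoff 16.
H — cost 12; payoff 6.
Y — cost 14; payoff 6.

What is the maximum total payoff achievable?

This is a 0-1 knapsack instance.
Take S, T, M, K, and H: cost 9 + 4 + 9 + 4 + 12 = 38 ≤ 38, payoff 14 + 12 + 6 + 16 + 6 = 54.
No other feasible combination does better.

54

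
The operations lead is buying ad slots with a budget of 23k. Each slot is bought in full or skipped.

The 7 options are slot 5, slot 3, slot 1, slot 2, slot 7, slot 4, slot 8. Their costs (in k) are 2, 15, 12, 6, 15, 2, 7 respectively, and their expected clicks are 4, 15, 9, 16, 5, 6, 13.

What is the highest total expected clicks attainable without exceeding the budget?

Treat it as a binary knapsack problem.
Allowing fractional choices, the relaxed optimum would be about 45.0, but ad slots are indivisible.
slot 3 + slot 2 + slot 4: cost 15 + 6 + 2 = 23 ≤ 23, expected clicks 15 + 16 + 6 = 37.
slot 5 + slot 2 + slot 4 + slot 8: cost 2 + 6 + 2 + 7 = 17 ≤ 23, expected clicks 4 + 16 + 6 + 13 = 39.
Best is slot 5, slot 2, slot 4, and slot 8 with total expected clicks 39.

39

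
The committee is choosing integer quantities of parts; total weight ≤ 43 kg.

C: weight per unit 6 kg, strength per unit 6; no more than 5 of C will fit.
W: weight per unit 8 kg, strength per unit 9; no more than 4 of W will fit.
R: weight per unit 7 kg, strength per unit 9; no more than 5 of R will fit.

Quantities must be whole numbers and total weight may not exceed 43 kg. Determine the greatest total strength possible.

This is a bounded integer knapsack.
Take 1×W and 5×R: weight 43 ≤ 43, strength 1·9 + 5·9 = 54.
R has the best ratio (9/7) and is taken to its limit of 5; remaining capacity is filled optimally with the others.

54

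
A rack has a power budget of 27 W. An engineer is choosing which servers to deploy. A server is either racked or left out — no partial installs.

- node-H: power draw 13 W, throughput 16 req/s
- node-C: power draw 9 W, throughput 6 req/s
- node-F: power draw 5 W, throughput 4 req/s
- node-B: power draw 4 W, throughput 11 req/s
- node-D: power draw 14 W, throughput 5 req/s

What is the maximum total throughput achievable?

node-H + node-B: power draw 13 + 4 = 17 ≤ 27, throughput 16 + 11 = 27.
node-H + node-F + node-B: power draw 13 + 5 + 4 = 22 ≤ 27, throughput 16 + 4 + 11 = 31.
node-H + node-C + node-B: power draw 13 + 9 + 4 = 26 ≤ 27, throughput 16 + 6 + 11 = 33.
Best is node-H, node-C, and node-B with total throughput 33.

33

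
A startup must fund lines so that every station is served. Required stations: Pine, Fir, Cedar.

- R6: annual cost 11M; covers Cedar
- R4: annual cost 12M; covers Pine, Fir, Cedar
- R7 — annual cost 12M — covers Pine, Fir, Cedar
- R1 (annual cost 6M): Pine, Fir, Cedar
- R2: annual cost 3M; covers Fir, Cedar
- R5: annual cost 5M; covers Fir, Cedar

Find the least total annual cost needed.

6

R1 alone covers Pine, Fir, Cedar — every station.
Total annual cost: 6.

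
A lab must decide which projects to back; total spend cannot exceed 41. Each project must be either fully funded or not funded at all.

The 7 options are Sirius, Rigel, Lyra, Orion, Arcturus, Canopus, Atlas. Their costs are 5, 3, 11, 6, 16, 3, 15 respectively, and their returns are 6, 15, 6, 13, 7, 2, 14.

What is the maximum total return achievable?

54

Treat it as a binary knapsack problem.
Sirius + Rigel + Orion + Canopus + Atlas: cost 5 + 3 + 6 + 3 + 15 = 32 ≤ 41, return 6 + 15 + 13 + 2 + 14 = 50.
Rigel + Lyra + Orion + Canopus + Atlas: cost 3 + 11 + 6 + 3 + 15 = 38 ≤ 41, return 15 + 6 + 13 + 2 + 14 = 50.
Sirius + Rigel + Lyra + Orion + Atlas: cost 5 + 3 + 11 + 6 + 15 = 40 ≤ 41, return 6 + 15 + 6 + 13 + 14 = 54.
Best is Sirius, Rigel, Lyra, Orion, and Atlas with total return 54.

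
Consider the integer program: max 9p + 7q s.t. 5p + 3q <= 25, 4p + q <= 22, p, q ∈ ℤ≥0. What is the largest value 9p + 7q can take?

56

(p,q)=(0,8): 5·0+3·8=24≤25, 4·0+1·8=8≤22, objective 56.
(p,q)=(0,7): 5·0+3·7=21≤25, 4·0+1·7=7≤22, objective 49.
No feasible integer point exceeds 56.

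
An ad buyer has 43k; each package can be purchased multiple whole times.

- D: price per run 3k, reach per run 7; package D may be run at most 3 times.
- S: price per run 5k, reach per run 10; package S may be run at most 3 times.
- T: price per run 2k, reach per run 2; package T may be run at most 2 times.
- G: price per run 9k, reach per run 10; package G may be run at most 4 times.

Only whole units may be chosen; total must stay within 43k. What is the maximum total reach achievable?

71

This is a bounded integer knapsack.
D has the best ratio (7/3); taking only D gives at most 3×7 = 21 (stopped by the supply cap of 3).
Mixing does better — 3×D, 3×S, and 2×G: price 42 ≤ 43, reach 3·7 + 3·10 + 2·10 = 71.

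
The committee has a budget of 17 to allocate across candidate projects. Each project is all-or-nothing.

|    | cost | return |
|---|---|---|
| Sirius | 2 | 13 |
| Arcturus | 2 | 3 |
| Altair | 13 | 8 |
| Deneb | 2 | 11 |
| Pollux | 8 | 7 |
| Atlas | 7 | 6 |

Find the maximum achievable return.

34

This is a 0-1 knapsack instance.
Take Sirius, Arcturus, Deneb, and Pollux: cost 2 + 2 + 2 + 8 = 14 ≤ 17, return 13 + 3 + 11 + 7 = 34.
No other feasible combination does better.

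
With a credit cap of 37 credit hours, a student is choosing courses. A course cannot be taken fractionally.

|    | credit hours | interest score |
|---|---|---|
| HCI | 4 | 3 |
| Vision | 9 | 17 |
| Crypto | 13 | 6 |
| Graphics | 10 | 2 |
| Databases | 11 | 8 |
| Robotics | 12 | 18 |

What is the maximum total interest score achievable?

Allowing fractional choices, the relaxed optimum would be about 46.5, but courses are indivisible.
Vision + Databases + Robotics: credit hours 9 + 11 + 12 = 32 ≤ 37, interest score 17 + 8 + 18 = 43.
HCI + Vision + Databases + Robotics: credit hours 4 + 9 + 11 + 12 = 36 ≤ 37, interest score 3 + 17 + 8 + 18 = 46.
Vision + Crypto + Robotics: credit hours 9 + 13 + 12 = 34 ≤ 37, interest score 17 + 6 + 18 = 41.
Best is HCI, Vision, Databases, and Robotics with total interest score 46.

46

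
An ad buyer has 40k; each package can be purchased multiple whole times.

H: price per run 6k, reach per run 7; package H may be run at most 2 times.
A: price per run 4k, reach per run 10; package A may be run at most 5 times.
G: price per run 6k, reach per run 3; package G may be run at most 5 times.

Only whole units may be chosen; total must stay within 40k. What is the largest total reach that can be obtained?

2×H and 5×A: price 32 ≤ 40, reach 2·7 + 5·10 = 64.
2×H, 5×A, and 1×G: price 38 ≤ 40, reach 2·7 + 5·10 + 1·3 = 67.
Best is 67.

67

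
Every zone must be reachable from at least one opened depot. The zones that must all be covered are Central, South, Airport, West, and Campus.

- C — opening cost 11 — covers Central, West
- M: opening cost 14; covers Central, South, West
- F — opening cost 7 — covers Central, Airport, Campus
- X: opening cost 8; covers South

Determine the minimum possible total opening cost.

21

This is a weighted set-cover instance.
Choose M and F: together they cover Central, South, Airport, West, Campus — every zone.
Total opening cost: 14 + 7 = 21.
No cover costs less than 21.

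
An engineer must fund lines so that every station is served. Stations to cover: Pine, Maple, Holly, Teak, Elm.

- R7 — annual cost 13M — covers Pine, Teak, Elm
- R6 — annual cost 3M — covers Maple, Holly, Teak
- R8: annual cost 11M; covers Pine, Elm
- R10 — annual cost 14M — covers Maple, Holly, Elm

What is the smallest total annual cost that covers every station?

Choose R6 and R8: together they cover Pine, Maple, Holly, Teak, Elm — every station.
Total annual cost: 3 + 11 = 14.

14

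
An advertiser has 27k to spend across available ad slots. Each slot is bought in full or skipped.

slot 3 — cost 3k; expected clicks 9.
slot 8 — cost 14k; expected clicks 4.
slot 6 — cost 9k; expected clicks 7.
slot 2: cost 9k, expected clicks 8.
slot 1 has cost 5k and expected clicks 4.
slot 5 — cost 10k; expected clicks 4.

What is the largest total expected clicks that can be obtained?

Treat it as a binary knapsack problem.
slot 3 + slot 2 + slot 1 + slot 5: cost 3 + 9 + 5 + 10 = 27 ≤ 27, expected clicks 9 + 8 + 4 + 4 = 25.
slot 3 + slot 6 + slot 2: cost 3 + 9 + 9 = 21 ≤ 27, expected clicks 9 + 7 + 8 = 24.
slot 3 + slot 6 + slot 2 + slot 1: cost 3 + 9 + 9 + 5 = 26 ≤ 27, expected clicks 9 + 7 + 8 + 4 = 28.
Best is slot 3, slot 6, slot 2, and slot 1 with total expected clicks 28.

28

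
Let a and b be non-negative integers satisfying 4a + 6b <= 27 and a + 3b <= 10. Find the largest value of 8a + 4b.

48

The continuous relaxation peaks at (6.75, 0) with value 54.00; rounding to a feasible lattice point costs some objective.
(a,b)=(6,0) is feasible, giving 48.
(a,b)=(5,1) is feasible, giving 44.
(a,b)=(5,0) is feasible, giving 40.
No feasible integer point exceeds 48.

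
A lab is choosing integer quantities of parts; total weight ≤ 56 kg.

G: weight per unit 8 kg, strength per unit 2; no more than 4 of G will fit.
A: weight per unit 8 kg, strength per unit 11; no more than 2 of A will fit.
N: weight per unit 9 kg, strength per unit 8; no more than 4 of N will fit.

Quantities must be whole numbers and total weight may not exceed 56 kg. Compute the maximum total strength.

This is a bounded integer knapsack.
Take 2×A and 4×N: weight 52 ≤ 56, strength 2·11 + 4·8 = 54.
A has the best ratio (11/8) and is taken to its limit of 2; remaining capacity is filled optimally with the others.

54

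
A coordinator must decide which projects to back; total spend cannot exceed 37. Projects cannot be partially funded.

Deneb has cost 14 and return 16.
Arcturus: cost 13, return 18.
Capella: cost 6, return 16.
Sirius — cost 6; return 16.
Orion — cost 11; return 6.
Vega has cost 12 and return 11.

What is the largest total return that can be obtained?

61

This is a 0-1 knapsack instance.
Allowing fractional choices, the relaxed optimum would be about 63.7, but projects are indivisible.
Arcturus + Capella + Sirius + Orion: cost 13 + 6 + 6 + 11 = 36 ≤ 37, return 18 + 16 + 16 + 6 = 56.
Arcturus + Capella + Sirius + Vega: cost 13 + 6 + 6 + 12 = 37 ≤ 37, return 18 + 16 + 16 + 11 = 61.
Best is Arcturus, Capella, Sirius, and Vega with total return 61.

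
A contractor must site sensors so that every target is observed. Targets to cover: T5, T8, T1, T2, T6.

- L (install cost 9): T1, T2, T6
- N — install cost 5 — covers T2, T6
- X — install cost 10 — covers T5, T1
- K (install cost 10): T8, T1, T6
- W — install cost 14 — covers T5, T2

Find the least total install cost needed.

The greedy cost-per-new-target heuristic would pick N, X, and K for 25, but a cheaper cover exists.
Choose K and W: together they cover T5, T8, T1, T2, T6 — every target.
Total install cost: 10 + 14 = 24.
No cover costs less than 24.

24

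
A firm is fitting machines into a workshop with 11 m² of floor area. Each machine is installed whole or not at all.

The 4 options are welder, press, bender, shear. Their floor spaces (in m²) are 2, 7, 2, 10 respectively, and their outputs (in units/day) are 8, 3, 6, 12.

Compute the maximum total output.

17

Allowing fractional choices, the relaxed optimum would be about 22.4, but machines are indivisible.
welder + bender: floor space 2 + 2 = 4 ≤ 11, output 8 + 6 = 14.
welder + press + bender: floor space 2 + 7 + 2 = 11 ≤ 11, output 8 + 3 + 6 = 17.
shear: floor space 10 ≤ 11, output 12.
Best is welder, press, and bender with total output 17.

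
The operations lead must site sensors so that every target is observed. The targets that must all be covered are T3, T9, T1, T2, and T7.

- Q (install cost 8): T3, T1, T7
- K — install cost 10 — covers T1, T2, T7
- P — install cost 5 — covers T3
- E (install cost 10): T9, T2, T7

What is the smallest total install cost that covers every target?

18

Choose Q and E: together they cover T3, T9, T1, T2, T7 — every target.
Total install cost: 8 + 10 = 18.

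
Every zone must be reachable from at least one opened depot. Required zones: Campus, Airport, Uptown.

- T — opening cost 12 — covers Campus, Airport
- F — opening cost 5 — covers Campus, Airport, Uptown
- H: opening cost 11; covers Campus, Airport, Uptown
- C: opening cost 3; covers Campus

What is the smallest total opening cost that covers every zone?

5

F alone covers Campus, Airport, Uptown — every zone.
Total opening cost: 5.
No cover costs less than 5.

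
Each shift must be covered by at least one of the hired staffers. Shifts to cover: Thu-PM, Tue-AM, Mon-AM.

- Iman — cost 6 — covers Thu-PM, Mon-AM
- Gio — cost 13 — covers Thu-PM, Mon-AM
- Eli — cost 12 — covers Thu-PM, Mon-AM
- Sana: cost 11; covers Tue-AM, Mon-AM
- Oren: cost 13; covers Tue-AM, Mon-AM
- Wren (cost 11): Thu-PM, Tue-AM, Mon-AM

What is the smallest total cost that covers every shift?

11

The greedy cost-per-new-shift heuristic would pick Iman and Sana for 17, but a cheaper cover exists.
Wren alone covers Thu-PM, Tue-AM, Mon-AM — every shift.
Total cost: 11.
No cover costs less than 11.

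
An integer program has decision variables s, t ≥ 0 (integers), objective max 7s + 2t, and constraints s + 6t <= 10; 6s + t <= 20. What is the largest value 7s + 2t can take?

23

(s,t)=(3,1): 1·3+6·1=9≤10, 6·3+1·1=19≤20, objective 23.
(s,t)=(3,0): 1·3+6·0=3≤10, 6·3+1·0=18≤20, objective 21.
(s,t)=(2,1): 1·2+6·1=8≤10, 6·2+1·1=13≤20, objective 16.
Maximum is 23 at (s,t)=(3,1).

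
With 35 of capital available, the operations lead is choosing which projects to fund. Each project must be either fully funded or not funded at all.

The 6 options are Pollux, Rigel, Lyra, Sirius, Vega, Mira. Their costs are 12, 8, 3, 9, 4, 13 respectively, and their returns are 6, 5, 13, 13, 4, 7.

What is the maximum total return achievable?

Take Rigel, Lyra, Sirius, and Mira: cost 8 + 3 + 9 + 13 = 33 ≤ 35, return 5 + 13 + 13 + 7 = 38.
No other feasible combination does better.

38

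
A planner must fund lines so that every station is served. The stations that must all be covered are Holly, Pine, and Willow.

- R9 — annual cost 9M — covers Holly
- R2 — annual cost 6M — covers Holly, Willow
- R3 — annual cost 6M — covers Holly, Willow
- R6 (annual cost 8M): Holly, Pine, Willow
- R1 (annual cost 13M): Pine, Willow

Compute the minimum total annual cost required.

8

R6 alone covers Holly, Pine, Willow — every station.
Total annual cost: 8.
No cover costs less than 8.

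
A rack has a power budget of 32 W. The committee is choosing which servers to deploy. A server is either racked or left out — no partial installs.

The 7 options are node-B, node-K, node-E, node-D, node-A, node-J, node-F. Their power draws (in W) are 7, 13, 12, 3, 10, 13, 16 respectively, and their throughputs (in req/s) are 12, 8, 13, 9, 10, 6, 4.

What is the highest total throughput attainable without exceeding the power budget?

node-B + node-E + node-D + node-A: power draw 7 + 12 + 3 + 10 = 32 ≤ 32, throughput 12 + 13 + 9 + 10 = 44.
node-B + node-E + node-D: power draw 7 + 12 + 3 = 22 ≤ 32, throughput 12 + 13 + 9 = 34.
node-B + node-E + node-A: power draw 7 + 12 + 10 = 29 ≤ 32, throughput 12 + 13 + 10 = 35.
Best is node-B, node-E, node-D, and node-A with total throughput 44.

44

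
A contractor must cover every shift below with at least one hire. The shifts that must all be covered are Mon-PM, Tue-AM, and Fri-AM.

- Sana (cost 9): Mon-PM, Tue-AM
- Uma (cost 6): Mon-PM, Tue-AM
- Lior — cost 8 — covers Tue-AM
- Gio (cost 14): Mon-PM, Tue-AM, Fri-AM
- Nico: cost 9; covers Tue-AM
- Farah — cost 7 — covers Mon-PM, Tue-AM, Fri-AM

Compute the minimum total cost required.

This is an integer covering problem.
Farah alone covers Mon-PM, Tue-AM, Fri-AM — every shift.
Total cost: 7.
No cover costs less than 7.

7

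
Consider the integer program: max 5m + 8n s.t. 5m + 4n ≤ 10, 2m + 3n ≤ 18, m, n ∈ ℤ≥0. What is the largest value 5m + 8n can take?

16

(m,n)=(0,2): 5·0+4·2=8≤10, 2·0+3·2=6≤18, objective 16.
(m,n)=(1,1): 5·1+4·1=9≤10, 2·1+3·1=5≤18, objective 13.
(m,n)=(0,1): 5·0+4·1=4≤10, 2·0+3·1=3≤18, objective 8.
No feasible integer point exceeds 16.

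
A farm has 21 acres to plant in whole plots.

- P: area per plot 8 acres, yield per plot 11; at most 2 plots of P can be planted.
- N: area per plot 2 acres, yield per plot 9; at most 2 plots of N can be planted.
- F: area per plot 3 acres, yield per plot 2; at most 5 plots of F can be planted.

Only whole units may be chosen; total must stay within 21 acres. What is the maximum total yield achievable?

40

1×P, 2×N, and 3×F: area 21 ≤ 21, yield 1·11 + 2·9 + 3·2 = 35.
2×P and 2×N: area 20 ≤ 21, yield 2·11 + 2·9 = 40.
Best is 40.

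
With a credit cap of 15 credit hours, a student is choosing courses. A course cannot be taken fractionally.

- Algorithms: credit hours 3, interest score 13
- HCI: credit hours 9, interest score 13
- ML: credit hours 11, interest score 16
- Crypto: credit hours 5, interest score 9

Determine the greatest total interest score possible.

Algorithms + ML: credit hours 3 + 11 = 14 ≤ 15, interest score 13 + 16 = 29.
Algorithms + HCI: credit hours 3 + 9 = 12 ≤ 15, interest score 13 + 13 = 26.
Best is Algorithms and ML with total interest score 29.

29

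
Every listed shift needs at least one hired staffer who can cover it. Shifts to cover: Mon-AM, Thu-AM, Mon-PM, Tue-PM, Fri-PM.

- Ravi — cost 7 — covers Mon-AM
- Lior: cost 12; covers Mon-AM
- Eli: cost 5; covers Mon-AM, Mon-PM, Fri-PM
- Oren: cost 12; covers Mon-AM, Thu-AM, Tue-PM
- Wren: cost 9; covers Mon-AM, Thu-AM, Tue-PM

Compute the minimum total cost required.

14

Choose Eli and Wren: together they cover Mon-AM, Thu-AM, Mon-PM, Tue-PM, Fri-PM — every shift.
Total cost: 5 + 9 = 14.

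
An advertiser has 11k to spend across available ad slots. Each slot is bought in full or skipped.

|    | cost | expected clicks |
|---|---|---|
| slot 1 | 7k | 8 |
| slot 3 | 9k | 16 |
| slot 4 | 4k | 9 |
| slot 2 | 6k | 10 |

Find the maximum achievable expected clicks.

slot 4 + slot 2: cost 4 + 6 = 10 ≤ 11, expected clicks 9 + 10 = 19.
slot 1 + slot 4: cost 7 + 4 = 11 ≤ 11, expected clicks 8 + 9 = 17.
slot 3: cost 9 ≤ 11, expected clicks 16.
Best is slot 4 and slot 2 with total expected clicks 19.

19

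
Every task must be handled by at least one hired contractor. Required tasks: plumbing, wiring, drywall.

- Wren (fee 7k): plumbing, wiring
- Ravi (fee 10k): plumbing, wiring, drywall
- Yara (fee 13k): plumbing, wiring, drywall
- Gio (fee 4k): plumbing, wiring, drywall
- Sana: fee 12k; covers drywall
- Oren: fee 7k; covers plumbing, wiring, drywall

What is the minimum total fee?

Gio alone covers plumbing, wiring, drywall — every task.
Total fee: 4.

4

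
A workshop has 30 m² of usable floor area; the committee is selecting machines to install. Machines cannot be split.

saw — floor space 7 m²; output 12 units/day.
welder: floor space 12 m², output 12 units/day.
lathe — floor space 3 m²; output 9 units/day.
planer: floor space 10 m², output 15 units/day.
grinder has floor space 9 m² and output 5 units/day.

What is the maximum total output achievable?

41

Treat it as a binary knapsack problem.
Allowing fractional choices, the relaxed optimum would be about 46.0, but machines are indivisible.
saw + welder + planer: floor space 7 + 12 + 10 = 29 ≤ 30, output 12 + 12 + 15 = 39.
saw + lathe + planer + grinder: floor space 7 + 3 + 10 + 9 = 29 ≤ 30, output 12 + 9 + 15 + 5 = 41.
saw + lathe + planer: floor space 7 + 3 + 10 = 20 ≤ 30, output 12 + 9 + 15 = 36.
Best is saw, lathe, planer, and grinder with total output 41.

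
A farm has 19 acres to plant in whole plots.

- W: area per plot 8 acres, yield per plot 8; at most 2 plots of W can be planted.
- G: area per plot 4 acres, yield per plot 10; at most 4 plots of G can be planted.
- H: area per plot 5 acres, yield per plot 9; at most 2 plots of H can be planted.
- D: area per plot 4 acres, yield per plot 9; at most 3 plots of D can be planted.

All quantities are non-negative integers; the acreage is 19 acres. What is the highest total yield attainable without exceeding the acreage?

G has the best ratio (10/4); taking only G gives at most 4×10 = 40 (stopped by the area limit).
Optimal: 4×G: area 16 ≤ 19, yield 4·10 = 40.

40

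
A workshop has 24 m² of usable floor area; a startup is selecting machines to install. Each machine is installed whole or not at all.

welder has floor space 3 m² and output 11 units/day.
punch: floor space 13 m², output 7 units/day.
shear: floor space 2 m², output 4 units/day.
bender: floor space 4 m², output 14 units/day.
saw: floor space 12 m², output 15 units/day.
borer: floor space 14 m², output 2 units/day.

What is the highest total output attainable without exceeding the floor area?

Allowing fractional choices, the relaxed optimum would be about 45.6, but machines are indivisible.
welder + shear + bender + saw: floor space 3 + 2 + 4 + 12 = 21 ≤ 24, output 11 + 4 + 14 + 15 = 44.
welder + bender + saw: floor space 3 + 4 + 12 = 19 ≤ 24, output 11 + 14 + 15 = 40.
Best is welder, shear, bender, and saw with total output 44.

44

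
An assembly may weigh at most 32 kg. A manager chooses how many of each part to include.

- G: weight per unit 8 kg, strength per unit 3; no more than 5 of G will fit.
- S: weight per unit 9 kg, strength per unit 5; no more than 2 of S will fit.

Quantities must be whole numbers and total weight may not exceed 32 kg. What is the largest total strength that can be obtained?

This is a bounded integer knapsack.
4×G: weight 32 ≤ 32, strength 4·3 = 12.
1×G and 2×S: weight 26 ≤ 32, strength 1·3 + 2·5 = 13.
Best is 13.

13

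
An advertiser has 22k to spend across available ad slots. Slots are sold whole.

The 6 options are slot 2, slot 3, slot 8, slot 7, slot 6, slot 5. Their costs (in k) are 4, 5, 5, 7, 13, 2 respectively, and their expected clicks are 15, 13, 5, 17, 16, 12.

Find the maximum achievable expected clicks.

57

Treat it as a binary knapsack problem.
Take slot 2, slot 3, slot 7, and slot 5: cost 4 + 5 + 7 + 2 = 18 ≤ 22, expected clicks 15 + 13 + 17 + 12 = 57.
No other feasible combination does better.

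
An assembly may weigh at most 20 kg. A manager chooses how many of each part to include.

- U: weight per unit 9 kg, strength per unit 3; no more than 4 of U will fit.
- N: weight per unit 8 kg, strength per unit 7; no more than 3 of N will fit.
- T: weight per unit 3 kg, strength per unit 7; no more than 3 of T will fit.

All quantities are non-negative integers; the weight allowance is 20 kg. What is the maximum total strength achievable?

28

This is a bounded integer knapsack.
Take 1×N and 3×T: weight 17 ≤ 20, strength 1·7 + 3·7 = 28.
T has the best ratio (7/3) and is taken to its limit of 3; remaining capacity is filled optimally with the others.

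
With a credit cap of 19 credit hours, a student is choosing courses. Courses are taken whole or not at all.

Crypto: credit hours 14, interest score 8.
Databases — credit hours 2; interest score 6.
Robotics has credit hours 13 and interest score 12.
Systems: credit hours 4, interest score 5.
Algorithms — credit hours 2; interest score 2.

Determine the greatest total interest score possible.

Take Databases, Robotics, and Systems: credit hours 2 + 13 + 4 = 19 ≤ 19, interest score 6 + 12 + 5 = 23.
No other feasible combination does better.

23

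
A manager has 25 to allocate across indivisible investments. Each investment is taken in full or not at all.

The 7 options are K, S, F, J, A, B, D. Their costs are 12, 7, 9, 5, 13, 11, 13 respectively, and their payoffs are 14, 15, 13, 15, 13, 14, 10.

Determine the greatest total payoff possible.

Allowing fractional choices, the relaxed optimum would be about 48.1, but investments are indivisible.
S + F + J: cost 7 + 9 + 5 = 21 ≤ 25, payoff 15 + 13 + 15 = 43.
S + J + B: cost 7 + 5 + 11 = 23 ≤ 25, payoff 15 + 15 + 14 = 44.
K + S + J: cost 12 + 7 + 5 = 24 ≤ 25, payoff 14 + 15 + 15 = 44.
The maximum payoff is 44; one optimal choice is S, J, and B.

44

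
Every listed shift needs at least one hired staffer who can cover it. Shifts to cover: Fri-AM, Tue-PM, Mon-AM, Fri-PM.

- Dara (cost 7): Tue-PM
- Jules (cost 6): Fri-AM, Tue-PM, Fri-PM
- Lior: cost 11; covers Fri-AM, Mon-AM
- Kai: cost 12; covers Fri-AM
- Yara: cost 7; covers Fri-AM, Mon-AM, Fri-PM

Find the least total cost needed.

13

This is a weighted set-cover instance.
Choose Jules and Yara: together they cover Fri-AM, Tue-PM, Mon-AM, Fri-PM — every shift.
Total cost: 6 + 7 = 13.
No cover costs less than 13.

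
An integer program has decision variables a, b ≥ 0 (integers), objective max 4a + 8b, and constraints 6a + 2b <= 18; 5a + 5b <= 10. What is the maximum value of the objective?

(a,b)=(0,2): 6·0+2·2=4≤18, 5·0+5·2=10≤10, objective 16.
(a,b)=(1,1): 6·1+2·1=8≤18, 5·1+5·1=10≤10, objective 12.
No feasible integer point exceeds 16.

16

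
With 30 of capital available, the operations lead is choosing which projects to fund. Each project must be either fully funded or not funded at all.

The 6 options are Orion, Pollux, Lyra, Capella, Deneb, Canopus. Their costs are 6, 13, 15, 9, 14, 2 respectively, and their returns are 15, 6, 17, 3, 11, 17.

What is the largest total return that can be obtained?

49

Allowing fractional choices, the relaxed optimum would be about 54.5, but projects are indivisible.
Orion + Deneb + Canopus: cost 6 + 14 + 2 = 22 ≤ 30, return 15 + 11 + 17 = 43.
Orion + Lyra + Canopus: cost 6 + 15 + 2 = 23 ≤ 30, return 15 + 17 + 17 = 49.
Best is Orion, Lyra, and Canopus with total return 49.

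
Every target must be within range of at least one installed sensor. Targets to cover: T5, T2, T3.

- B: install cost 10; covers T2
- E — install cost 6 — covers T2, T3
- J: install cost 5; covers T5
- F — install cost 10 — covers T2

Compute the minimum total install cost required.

Choose E and J: together they cover T5, T2, T3 — every target.
Total install cost: 6 + 5 = 11.
No cover costs less than 11.

11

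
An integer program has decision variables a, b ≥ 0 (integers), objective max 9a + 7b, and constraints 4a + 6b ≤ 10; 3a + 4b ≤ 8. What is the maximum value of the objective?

18

The continuous relaxation peaks at (2.5, 0) with value 22.50; rounding to a feasible lattice point costs some objective.
(a,b)=(2,0): 4·2+6·0=8≤10, 3·2+4·0=6≤8, objective 18.
(a,b)=(1,1): 4·1+6·1=10≤10, 3·1+4·1=7≤8, objective 16.
The best lattice point is (2,0), giving 18.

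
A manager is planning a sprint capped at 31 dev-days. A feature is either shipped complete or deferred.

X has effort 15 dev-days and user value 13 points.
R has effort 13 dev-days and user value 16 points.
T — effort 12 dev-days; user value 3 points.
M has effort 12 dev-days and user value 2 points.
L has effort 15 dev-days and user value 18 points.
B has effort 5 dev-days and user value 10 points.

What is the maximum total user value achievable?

34

This is an integer program with binary decision variables.
Allowing fractional choices, the relaxed optimum would be about 41.6, but features are indivisible.
R + L: effort 13 + 15 = 28 ≤ 31, user value 16 + 18 = 34.
X + R: effort 15 + 13 = 28 ≤ 31, user value 13 + 16 = 29.
X + L: effort 15 + 15 = 30 ≤ 31, user value 13 + 18 = 31.
Best is R and L with total user value 34.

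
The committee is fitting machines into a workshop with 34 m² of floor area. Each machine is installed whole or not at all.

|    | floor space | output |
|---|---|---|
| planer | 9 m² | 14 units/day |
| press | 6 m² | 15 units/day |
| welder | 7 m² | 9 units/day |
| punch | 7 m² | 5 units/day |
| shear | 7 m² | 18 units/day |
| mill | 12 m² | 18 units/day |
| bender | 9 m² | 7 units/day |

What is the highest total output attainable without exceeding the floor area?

Take planer, press, shear, and mill: floor space 9 + 6 + 7 + 12 = 34 ≤ 34, output 14 + 15 + 18 + 18 = 65.
No other feasible combination does better.

65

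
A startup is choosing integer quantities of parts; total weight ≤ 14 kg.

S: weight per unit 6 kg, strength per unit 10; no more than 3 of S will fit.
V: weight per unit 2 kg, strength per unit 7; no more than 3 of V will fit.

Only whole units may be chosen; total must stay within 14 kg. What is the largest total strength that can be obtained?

31

1×S and 3×V: weight 12 ≤ 14, strength 1·10 + 3·7 = 31.
2×S and 1×V: weight 14 ≤ 14, strength 2·10 + 1·7 = 27.
Best is 31.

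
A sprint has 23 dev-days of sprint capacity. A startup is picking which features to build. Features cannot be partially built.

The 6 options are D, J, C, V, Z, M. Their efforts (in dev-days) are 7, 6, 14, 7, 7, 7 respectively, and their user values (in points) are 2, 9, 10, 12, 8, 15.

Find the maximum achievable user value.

36

Allowing fractional choices, the relaxed optimum would be about 39.4, but features are indivisible.
V + Z + M: effort 7 + 7 + 7 = 21 ≤ 23, user value 12 + 8 + 15 = 35.
J + Z + M: effort 6 + 7 + 7 = 20 ≤ 23, user value 9 + 8 + 15 = 32.
J + V + M: effort 6 + 7 + 7 = 20 ≤ 23, user value 9 + 12 + 15 = 36.
Best is J, V, and M with total user value 36.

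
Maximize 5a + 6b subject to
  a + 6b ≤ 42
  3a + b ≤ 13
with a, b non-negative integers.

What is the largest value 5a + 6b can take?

46

The continuous relaxation peaks at (2.12, 6.65) with value 50.47; rounding to a feasible lattice point costs some objective.
(a,b)=(2,6): 1·2+6·6=38≤42, 3·2+1·6=12≤13, objective 46.
(a,b)=(1,6): 1·1+6·6=37≤42, 3·1+1·6=9≤13, objective 41.
The best lattice point is (2,6), giving 46.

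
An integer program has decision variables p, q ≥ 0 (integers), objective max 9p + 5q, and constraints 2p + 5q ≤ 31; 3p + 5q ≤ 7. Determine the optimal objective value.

(p,q)=(2,0) is feasible, giving 18.
(p,q)=(1,0) is feasible, giving 9.
Maximum is 18 at (p,q)=(2,0).

18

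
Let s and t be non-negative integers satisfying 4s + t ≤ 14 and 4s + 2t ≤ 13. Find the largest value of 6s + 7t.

42

The continuous relaxation peaks at (0, 6.5) with value 45.50; rounding to a feasible lattice point costs some objective.
(s,t)=(0,6): 4·0+1·6=6≤14, 4·0+2·6=12≤13, objective 42.
(s,t)=(0,5): 4·0+1·5=5≤14, 4·0+2·5=10≤13, objective 35.
The best lattice point is (0,6), giving 42.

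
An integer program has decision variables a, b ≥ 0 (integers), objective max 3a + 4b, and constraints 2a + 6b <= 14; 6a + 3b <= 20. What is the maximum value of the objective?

11

The continuous relaxation peaks at (2.6, 1.47) with value 13.67; rounding to a feasible lattice point costs some objective.
(a,b)=(1,2): 2·1+6·2=14≤14, 6·1+3·2=12≤20, objective 11.
(a,b)=(2,1): 2·2+6·1=10≤14, 6·2+3·1=15≤20, objective 10.
Maximum is 11 at (a,b)=(1,2).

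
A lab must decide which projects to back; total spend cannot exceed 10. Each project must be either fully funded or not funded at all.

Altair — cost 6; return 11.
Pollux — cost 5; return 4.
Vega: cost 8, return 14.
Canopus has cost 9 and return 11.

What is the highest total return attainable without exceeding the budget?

Allowing fractional choices, the relaxed optimum would be about 18.0, but projects are indivisible.
Altair: cost 6 ≤ 10, return 11.
Vega: cost 8 ≤ 10, return 14.
Best is Vega with total return 14.

14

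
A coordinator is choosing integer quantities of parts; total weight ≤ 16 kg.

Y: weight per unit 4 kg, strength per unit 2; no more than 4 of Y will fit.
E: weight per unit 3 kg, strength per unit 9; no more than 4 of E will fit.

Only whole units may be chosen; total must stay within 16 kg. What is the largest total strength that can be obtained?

4×E: weight 12 ≤ 16, strength 4·9 = 36.
1×Y and 4×E: weight 16 ≤ 16, strength 1·2 + 4·9 = 38.
Best is 38.

38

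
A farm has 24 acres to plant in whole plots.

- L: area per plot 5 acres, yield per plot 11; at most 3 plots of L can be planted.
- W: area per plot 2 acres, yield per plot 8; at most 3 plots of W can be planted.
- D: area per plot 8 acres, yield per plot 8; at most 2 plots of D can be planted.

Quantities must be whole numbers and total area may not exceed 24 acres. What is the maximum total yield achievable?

2×L, 3×W, and 1×D: area 24 ≤ 24, yield 2·11 + 3·8 + 1·8 = 54.
3×L and 3×W: area 21 ≤ 24, yield 3·11 + 3·8 = 57.
Best is 57.

57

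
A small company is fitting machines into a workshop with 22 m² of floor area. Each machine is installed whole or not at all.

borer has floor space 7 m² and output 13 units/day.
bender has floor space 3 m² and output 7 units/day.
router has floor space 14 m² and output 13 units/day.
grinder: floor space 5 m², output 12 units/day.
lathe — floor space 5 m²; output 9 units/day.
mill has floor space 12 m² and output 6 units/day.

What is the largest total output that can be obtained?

41

borer + bender + grinder + lathe: floor space 7 + 3 + 5 + 5 = 20 ≤ 22, output 13 + 7 + 12 + 9 = 41.
borer + grinder + lathe: floor space 7 + 5 + 5 = 17 ≤ 22, output 13 + 12 + 9 = 34.
borer + bender + grinder: floor space 7 + 3 + 5 = 15 ≤ 22, output 13 + 7 + 12 = 32.
Best is borer, bender, grinder, and lathe with total output 41.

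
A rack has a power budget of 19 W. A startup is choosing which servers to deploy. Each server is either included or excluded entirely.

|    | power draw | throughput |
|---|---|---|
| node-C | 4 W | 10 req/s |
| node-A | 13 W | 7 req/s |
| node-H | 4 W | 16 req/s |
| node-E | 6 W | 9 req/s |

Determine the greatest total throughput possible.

Allowing fractional choices, the relaxed optimum would be about 37.7, but servers are indivisible.
node-H + node-E: power draw 4 + 6 = 10 ≤ 19, throughput 16 + 9 = 25.
node-C + node-H: power draw 4 + 4 = 8 ≤ 19, throughput 10 + 16 = 26.
node-C + node-H + node-E: power draw 4 + 4 + 6 = 14 ≤ 19, throughput 10 + 16 + 9 = 35.
Best is node-C, node-H, and node-E with total throughput 35.

35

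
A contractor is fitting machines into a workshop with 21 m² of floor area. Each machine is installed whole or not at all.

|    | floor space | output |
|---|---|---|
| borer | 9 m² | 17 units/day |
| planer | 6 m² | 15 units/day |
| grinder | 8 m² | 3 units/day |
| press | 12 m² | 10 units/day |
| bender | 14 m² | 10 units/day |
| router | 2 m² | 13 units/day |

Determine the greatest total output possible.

45

borer + planer + router: floor space 9 + 6 + 2 = 17 ≤ 21, output 17 + 15 + 13 = 45.
planer + press + router: floor space 6 + 12 + 2 = 20 ≤ 21, output 15 + 10 + 13 = 38.
Best is borer, planer, and router with total output 45.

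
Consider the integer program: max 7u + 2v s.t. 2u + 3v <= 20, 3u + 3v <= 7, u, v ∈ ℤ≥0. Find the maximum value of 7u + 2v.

14

(u,v)=(2,0): 2·2+3·0=4≤20, 3·2+3·0=6≤7, objective 14.
(u,v)=(1,1): 2·1+3·1=5≤20, 3·1+3·1=6≤7, objective 9.
(u,v)=(1,0): 2·1+3·0=2≤20, 3·1+3·0=3≤7, objective 7.
Maximum is 14 at (u,v)=(2,0).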